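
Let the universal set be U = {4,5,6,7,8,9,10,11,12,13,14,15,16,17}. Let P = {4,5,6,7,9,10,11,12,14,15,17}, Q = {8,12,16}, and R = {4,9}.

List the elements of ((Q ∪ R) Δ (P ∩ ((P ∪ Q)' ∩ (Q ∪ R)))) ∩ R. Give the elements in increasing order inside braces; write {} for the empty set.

{4,9}

Q ∪ R = {4,8,9,12,16}
P ∪ Q = {4,5,6,7,8,9,10,11,12,14,15,16,17}
(P ∪ Q)' = {13}
(P ∪ Q)' ∩ (Q ∪ R) = {}
P ∩ ((P ∪ Q)' ∩ (Q ∪ R)) = {}
(Q ∪ R) Δ (P ∩ ((P ∪ Q)' ∩ (Q ∪ R))) = {4,8,9,12,16}
((Q ∪ R) Δ (P ∩ ((P ∪ Q)' ∩ (Q ∪ R)))) ∩ R = {4,9}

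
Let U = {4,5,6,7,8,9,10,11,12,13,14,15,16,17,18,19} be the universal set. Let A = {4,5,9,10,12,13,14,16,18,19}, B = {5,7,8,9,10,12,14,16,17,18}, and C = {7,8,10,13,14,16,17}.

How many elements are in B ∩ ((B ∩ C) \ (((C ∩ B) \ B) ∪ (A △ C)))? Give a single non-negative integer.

3

B ∩ C = {7,8,10,14,16,17}
C ∩ B = {7,8,10,14,16,17}
(C ∩ B) \ B = {}
A △ C = {4,5,7,8,9,12,17,18,19}
((C ∩ B) \ B) ∪ (A △ C) = {4,5,7,8,9,12,17,18,19}
(B ∩ C) \ (((C ∩ B) \ B) ∪ (A △ C)) = {10,14,16}
B ∩ ((B ∩ C) \ (((C ∩ B) \ B) ∪ (A △ C))) = {10,14,16}
|B ∩ ((B ∩ C) \ (((C ∩ B) \ B) ∪ (A △ C)))| = 3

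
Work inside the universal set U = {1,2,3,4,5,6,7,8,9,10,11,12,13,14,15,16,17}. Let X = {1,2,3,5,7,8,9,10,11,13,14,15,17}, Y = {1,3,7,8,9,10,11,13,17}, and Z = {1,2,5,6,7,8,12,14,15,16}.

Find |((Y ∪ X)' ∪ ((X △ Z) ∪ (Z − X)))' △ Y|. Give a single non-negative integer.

Y ∪ X = {1,2,3,5,7,8,9,10,11,13,14,15,17}
(Y ∪ X)' = {4,6,12,16}
X △ Z = {3,6,9,10,11,12,13,16,17}
Z − X = {6,12,16}
(X △ Z) ∪ (Z − X) = {3,6,9,10,11,12,13,16,17}
(Y ∪ X)' ∪ ((X △ Z) ∪ (Z − X)) = {3,4,6,9,10,11,12,13,16,17}
((Y ∪ X)' ∪ ((X △ Z) ∪ (Z − X)))' = {1,2,5,7,8,14,15}
((Y ∪ X)' ∪ ((X △ Z) ∪ (Z − X)))' △ Y = {2,3,5,9,10,11,13,14,15,17}
|((Y ∪ X)' ∪ ((X △ Z) ∪ (Z − X)))' △ Y| = 10

10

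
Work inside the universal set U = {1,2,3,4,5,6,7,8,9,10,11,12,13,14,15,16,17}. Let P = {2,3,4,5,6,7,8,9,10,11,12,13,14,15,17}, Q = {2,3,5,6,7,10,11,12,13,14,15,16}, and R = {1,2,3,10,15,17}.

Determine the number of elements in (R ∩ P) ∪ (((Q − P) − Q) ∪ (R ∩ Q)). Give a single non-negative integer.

R ∩ P = {2,3,10,15,17}
Q − P = {16}
(Q − P) − Q = {}
R ∩ Q = {2,3,10,15}
((Q − P) − Q) ∪ (R ∩ Q) = {2,3,10,15}
(R ∩ P) ∪ (((Q − P) − Q) ∪ (R ∩ Q)) = {2,3,10,15,17}
|(R ∩ P) ∪ (((Q − P) − Q) ∪ (R ∩ Q))| = 5

5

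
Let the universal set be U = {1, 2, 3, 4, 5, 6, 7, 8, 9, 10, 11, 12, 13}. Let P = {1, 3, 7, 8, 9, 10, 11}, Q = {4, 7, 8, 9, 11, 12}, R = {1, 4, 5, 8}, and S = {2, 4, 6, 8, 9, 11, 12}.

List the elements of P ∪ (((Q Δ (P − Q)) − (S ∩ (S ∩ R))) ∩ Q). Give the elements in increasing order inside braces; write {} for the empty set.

{1, 3, 7, 8, 9, 10, 11, 12}

P − Q = {1, 3, 10}
Q Δ (P − Q) = {1, 3, 4, 7, 8, 9, 10, 11, 12}
S ∩ R = {4, 8}
S ∩ (S ∩ R) = {4, 8}
(Q Δ (P − Q)) − (S ∩ (S ∩ R)) = {1, 3, 7, 9, 10, 11, 12}
((Q Δ (P − Q)) − (S ∩ (S ∩ R))) ∩ Q = {7, 9, 11, 12}
P ∪ (((Q Δ (P − Q)) − (S ∩ (S ∩ R))) ∩ Q) = {1, 3, 7, 8, 9, 10, 11, 12}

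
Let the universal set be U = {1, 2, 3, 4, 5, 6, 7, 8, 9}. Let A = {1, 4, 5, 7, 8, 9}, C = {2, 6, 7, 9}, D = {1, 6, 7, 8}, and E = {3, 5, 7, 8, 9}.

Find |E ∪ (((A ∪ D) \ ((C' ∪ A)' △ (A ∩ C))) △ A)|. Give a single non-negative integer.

A ∪ D = {1, 4, 5, 6, 7, 8, 9}
C' = {1, 3, 4, 5, 8}
C' ∪ A = {1, 3, 4, 5, 7, 8, 9}
(C' ∪ A)' = {2, 6}
A ∩ C = {7, 9}
(C' ∪ A)' △ (A ∩ C) = {2, 6, 7, 9}
(A ∪ D) \ ((C' ∪ A)' △ (A ∩ C)) = {1, 4, 5, 8}
((A ∪ D) \ ((C' ∪ A)' △ (A ∩ C))) △ A = {7, 9}
E ∪ (((A ∪ D) \ ((C' ∪ A)' △ (A ∩ C))) △ A) = {3, 5, 7, 8, 9}
|E ∪ (((A ∪ D) \ ((C' ∪ A)' △ (A ∩ C))) △ A)| = 5

5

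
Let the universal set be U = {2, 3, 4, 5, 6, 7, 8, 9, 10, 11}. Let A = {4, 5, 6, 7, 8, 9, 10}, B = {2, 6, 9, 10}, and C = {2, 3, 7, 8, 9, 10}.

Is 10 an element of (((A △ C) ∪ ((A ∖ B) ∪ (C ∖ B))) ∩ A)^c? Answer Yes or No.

Yes

10 ∈ A and 10 ∈ C, so 10 ∉ A △ C
10 ∈ A and 10 ∈ B, so 10 ∉ A ∖ B
10 ∈ C and 10 ∈ B, so 10 ∉ C ∖ B
10 ∉ (A ∖ B) and 10 ∉ (C ∖ B), so 10 ∉ (A ∖ B) ∪ (C ∖ B)
10 ∉ (A △ C) and 10 ∉ ((A ∖ B) ∪ (C ∖ B)), so 10 ∉ (A △ C) ∪ ((A ∖ B) ∪ (C ∖ B))
10 ∉ ((A △ C) ∪ ((A ∖ B) ∪ (C ∖ B))) and 10 ∈ A, so 10 ∉ ((A △ C) ∪ ((A ∖ B) ∪ (C ∖ B))) ∩ A
10 ∈ (((A △ C) ∪ ((A ∖ B) ∪ (C ∖ B))) ∩ A)^c since 10 ∉ (((A △ C) ∪ ((A ∖ B) ∪ (C ∖ B))) ∩ A)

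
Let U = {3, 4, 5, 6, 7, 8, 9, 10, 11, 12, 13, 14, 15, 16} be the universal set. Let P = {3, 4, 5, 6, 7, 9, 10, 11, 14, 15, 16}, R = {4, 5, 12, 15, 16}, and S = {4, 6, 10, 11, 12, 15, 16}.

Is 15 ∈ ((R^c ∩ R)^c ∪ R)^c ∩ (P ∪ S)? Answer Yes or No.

No

15 ∈ R, so 15 ∉ R^c
15 ∉ R^c and 15 ∈ R, so 15 ∉ R^c ∩ R
15 ∈ (R^c ∩ R)^c since 15 ∉ (R^c ∩ R)
15 ∈ (R^c ∩ R)^c and 15 ∈ R, so 15 ∈ (R^c ∩ R)^c ∪ R
15 ∉ ((R^c ∩ R)^c ∪ R)^c since 15 ∈ ((R^c ∩ R)^c ∪ R)
15 ∈ P and 15 ∈ S, so 15 ∈ P ∪ S
15 ∉ ((R^c ∩ R)^c ∪ R)^c and 15 ∈ (P ∪ S), so 15 ∉ ((R^c ∩ R)^c ∪ R)^c ∩ (P ∪ S)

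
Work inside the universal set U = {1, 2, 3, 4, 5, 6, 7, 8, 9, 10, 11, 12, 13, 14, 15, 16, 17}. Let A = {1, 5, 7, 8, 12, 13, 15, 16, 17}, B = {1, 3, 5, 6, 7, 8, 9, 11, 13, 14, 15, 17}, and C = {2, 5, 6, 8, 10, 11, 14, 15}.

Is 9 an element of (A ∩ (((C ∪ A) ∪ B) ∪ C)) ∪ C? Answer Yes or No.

9 ∉ C and 9 ∉ A, so 9 ∉ C ∪ A
9 ∉ (C ∪ A) and 9 ∈ B, so 9 ∈ (C ∪ A) ∪ B
9 ∈ ((C ∪ A) ∪ B) and 9 ∉ C, so 9 ∈ ((C ∪ A) ∪ B) ∪ C
9 ∉ A and 9 ∈ (((C ∪ A) ∪ B) ∪ C), so 9 ∉ A ∩ (((C ∪ A) ∪ B) ∪ C)
9 ∉ (A ∩ (((C ∪ A) ∪ B) ∪ C)) and 9 ∉ C, so 9 ∉ (A ∩ (((C ∪ A) ∪ B) ∪ C)) ∪ C

No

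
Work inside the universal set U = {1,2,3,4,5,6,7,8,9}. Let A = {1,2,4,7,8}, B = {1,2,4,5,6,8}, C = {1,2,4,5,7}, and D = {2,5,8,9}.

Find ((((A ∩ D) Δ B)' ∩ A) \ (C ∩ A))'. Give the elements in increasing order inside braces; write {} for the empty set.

{1,2,3,4,5,6,7,9}

A ∩ D = {2,8}
(A ∩ D) Δ B = {1,4,5,6}
((A ∩ D) Δ B)' = {2,3,7,8,9}
((A ∩ D) Δ B)' ∩ A = {2,7,8}
C ∩ A = {1,2,4,7}
(((A ∩ D) Δ B)' ∩ A) \ (C ∩ A) = {8}
((((A ∩ D) Δ B)' ∩ A) \ (C ∩ A))' = {1,2,3,4,5,6,7,9}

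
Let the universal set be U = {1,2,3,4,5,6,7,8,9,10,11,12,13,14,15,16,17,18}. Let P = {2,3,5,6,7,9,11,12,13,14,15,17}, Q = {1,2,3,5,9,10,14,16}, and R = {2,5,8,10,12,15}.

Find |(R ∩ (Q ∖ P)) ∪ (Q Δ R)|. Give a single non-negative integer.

Q ∖ P = {1,10,16}
R ∩ (Q ∖ P) = {10}
Q Δ R = {1,3,8,9,12,14,15,16}
(R ∩ (Q ∖ P)) ∪ (Q Δ R) = {1,3,8,9,10,12,14,15,16}
|(R ∩ (Q ∖ P)) ∪ (Q Δ R)| = 9

9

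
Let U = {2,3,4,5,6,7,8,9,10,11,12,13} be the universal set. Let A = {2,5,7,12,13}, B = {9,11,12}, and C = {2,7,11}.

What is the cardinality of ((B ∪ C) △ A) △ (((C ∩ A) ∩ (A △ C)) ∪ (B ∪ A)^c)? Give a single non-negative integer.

9

B ∪ C = {2,7,9,11,12}
(B ∪ C) △ A = {5,9,11,13}
C ∩ A = {2,7}
A △ C = {5,11,12,13}
(C ∩ A) ∩ (A △ C) = {}
B ∪ A = {2,5,7,9,11,12,13}
(B ∪ A)^c = {3,4,6,8,10}
((C ∩ A) ∩ (A △ C)) ∪ (B ∪ A)^c = {3,4,6,8,10}
((B ∪ C) △ A) △ (((C ∩ A) ∩ (A △ C)) ∪ (B ∪ A)^c) = {3,4,5,6,8,9,10,11,13}
|((B ∪ C) △ A) △ (((C ∩ A) ∩ (A △ C)) ∪ (B ∪ A)^c)| = 9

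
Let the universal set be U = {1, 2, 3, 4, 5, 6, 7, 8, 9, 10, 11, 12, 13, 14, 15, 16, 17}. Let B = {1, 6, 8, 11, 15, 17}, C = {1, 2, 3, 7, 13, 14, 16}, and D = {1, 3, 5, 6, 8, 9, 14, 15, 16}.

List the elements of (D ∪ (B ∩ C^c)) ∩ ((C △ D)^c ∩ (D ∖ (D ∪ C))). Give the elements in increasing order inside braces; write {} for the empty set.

C^c = {4, 5, 6, 8, 9, 10, 11, 12, 15, 17}
B ∩ C^c = {6, 8, 11, 15, 17}
D ∪ (B ∩ C^c) = {1, 3, 5, 6, 8, 9, 11, 14, 15, 16, 17}
C △ D = {2, 5, 6, 7, 8, 9, 13, 15}
(C △ D)^c = {1, 3, 4, 10, 11, 12, 14, 16, 17}
D ∪ C = {1, 2, 3, 5, 6, 7, 8, 9, 13, 14, 15, 16}
D ∖ (D ∪ C) = {}
(C △ D)^c ∩ (D ∖ (D ∪ C)) = {}
(D ∪ (B ∩ C^c)) ∩ ((C △ D)^c ∩ (D ∖ (D ∪ C))) = {}

{}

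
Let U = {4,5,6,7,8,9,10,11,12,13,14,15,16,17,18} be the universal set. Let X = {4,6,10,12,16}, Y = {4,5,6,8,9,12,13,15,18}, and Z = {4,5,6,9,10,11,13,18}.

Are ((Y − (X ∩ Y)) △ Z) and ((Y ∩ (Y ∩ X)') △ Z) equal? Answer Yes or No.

Yes

X ∩ Y = {4,6,12}
Y − (X ∩ Y) = {5,8,9,13,15,18}
(Y − (X ∩ Y)) △ Z = {4,6,8,10,11,15}
Y ∩ X = {4,6,12}
(Y ∩ X)' = {5,7,8,9,10,11,13,14,15,16,17,18}
Y ∩ (Y ∩ X)' = {5,8,9,13,15,18}
(Y ∩ (Y ∩ X)') △ Z = {4,6,8,10,11,15}
Both equal {4,6,8,10,11,15}, so (Y − (X ∩ Y)) △ Z = (Y ∩ (Y ∩ X)') △ Z.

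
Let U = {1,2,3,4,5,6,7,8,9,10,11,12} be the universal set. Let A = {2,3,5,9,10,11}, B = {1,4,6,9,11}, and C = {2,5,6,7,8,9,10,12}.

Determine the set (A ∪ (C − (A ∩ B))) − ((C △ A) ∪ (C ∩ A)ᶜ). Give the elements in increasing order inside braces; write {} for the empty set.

A ∩ B = {9,11}
C − (A ∩ B) = {2,5,6,7,8,10,12}
A ∪ (C − (A ∩ B)) = {2,3,5,6,7,8,9,10,11,12}
C △ A = {3,6,7,8,11,12}
C ∩ A = {2,5,9,10}
(C ∩ A)ᶜ = {1,3,4,6,7,8,11,12}
(C △ A) ∪ (C ∩ A)ᶜ = {1,3,4,6,7,8,11,12}
(A ∪ (C − (A ∩ B))) − ((C △ A) ∪ (C ∩ A)ᶜ) = {2,5,9,10}

{2,5,9,10}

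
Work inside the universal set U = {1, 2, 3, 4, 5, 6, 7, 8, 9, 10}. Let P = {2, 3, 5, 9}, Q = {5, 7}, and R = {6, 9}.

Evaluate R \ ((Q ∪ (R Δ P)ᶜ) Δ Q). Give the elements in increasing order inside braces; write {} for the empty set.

R Δ P = {2, 3, 5, 6}
(R Δ P)ᶜ = {1, 4, 7, 8, 9, 10}
Q ∪ (R Δ P)ᶜ = {1, 4, 5, 7, 8, 9, 10}
(Q ∪ (R Δ P)ᶜ) Δ Q = {1, 4, 8, 9, 10}
R \ ((Q ∪ (R Δ P)ᶜ) Δ Q) = {6}

{6}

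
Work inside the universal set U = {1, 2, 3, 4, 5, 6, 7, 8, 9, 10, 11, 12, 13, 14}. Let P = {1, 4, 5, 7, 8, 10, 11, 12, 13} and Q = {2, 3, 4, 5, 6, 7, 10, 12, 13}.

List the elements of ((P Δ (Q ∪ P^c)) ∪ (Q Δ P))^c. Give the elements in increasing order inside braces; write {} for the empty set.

{4, 5, 7, 10, 12, 13}

P^c = {2, 3, 6, 9, 14}
Q ∪ P^c = {2, 3, 4, 5, 6, 7, 9, 10, 12, 13, 14}
P Δ (Q ∪ P^c) = {1, 2, 3, 6, 8, 9, 11, 14}
Q Δ P = {1, 2, 3, 6, 8, 11}
(P Δ (Q ∪ P^c)) ∪ (Q Δ P) = {1, 2, 3, 6, 8, 9, 11, 14}
((P Δ (Q ∪ P^c)) ∪ (Q Δ P))^c = {4, 5, 7, 10, 12, 13}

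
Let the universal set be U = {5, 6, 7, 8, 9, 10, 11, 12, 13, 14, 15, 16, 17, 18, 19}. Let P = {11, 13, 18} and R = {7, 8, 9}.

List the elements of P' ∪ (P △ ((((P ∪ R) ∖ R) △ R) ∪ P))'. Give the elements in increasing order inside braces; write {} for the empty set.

P' = {5, 6, 7, 8, 9, 10, 12, 14, 15, 16, 17, 19}
P ∪ R = {7, 8, 9, 11, 13, 18}
(P ∪ R) ∖ R = {11, 13, 18}
((P ∪ R) ∖ R) △ R = {7, 8, 9, 11, 13, 18}
(((P ∪ R) ∖ R) △ R) ∪ P = {7, 8, 9, 11, 13, 18}
P △ ((((P ∪ R) ∖ R) △ R) ∪ P) = {7, 8, 9}
(P △ ((((P ∪ R) ∖ R) △ R) ∪ P))' = {5, 6, 10, 11, 12, 13, 14, 15, 16, 17, 18, 19}
P' ∪ (P △ ((((P ∪ R) ∖ R) △ R) ∪ P))' = {5, 6, 7, 8, 9, 10, 11, 12, 13, 14, 15, 16, 17, 18, 19}

{5, 6, 7, 8, 9, 10, 11, 12, 13, 14, 15, 16, 17, 18, 19}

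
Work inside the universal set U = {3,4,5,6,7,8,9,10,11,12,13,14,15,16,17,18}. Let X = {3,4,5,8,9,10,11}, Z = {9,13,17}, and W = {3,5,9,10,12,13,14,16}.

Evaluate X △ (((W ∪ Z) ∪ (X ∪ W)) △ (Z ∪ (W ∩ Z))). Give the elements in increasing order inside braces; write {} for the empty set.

{9,12,14,16}

W ∪ Z = {3,5,9,10,12,13,14,16,17}
X ∪ W = {3,4,5,8,9,10,11,12,13,14,16}
(W ∪ Z) ∪ (X ∪ W) = {3,4,5,8,9,10,11,12,13,14,16,17}
W ∩ Z = {9,13}
Z ∪ (W ∩ Z) = {9,13,17}
((W ∪ Z) ∪ (X ∪ W)) △ (Z ∪ (W ∩ Z)) = {3,4,5,8,10,11,12,14,16}
X △ (((W ∪ Z) ∪ (X ∪ W)) △ (Z ∪ (W ∩ Z))) = {9,12,14,16}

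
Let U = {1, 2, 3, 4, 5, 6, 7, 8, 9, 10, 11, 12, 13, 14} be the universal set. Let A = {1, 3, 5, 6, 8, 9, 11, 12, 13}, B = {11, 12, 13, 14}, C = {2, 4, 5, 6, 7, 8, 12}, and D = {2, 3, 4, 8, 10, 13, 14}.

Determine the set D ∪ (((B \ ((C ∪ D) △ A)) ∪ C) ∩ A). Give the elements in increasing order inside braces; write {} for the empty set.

C ∪ D = {2, 3, 4, 5, 6, 7, 8, 10, 12, 13, 14}
(C ∪ D) △ A = {1, 2, 4, 7, 9, 10, 11, 14}
B \ ((C ∪ D) △ A) = {12, 13}
(B \ ((C ∪ D) △ A)) ∪ C = {2, 4, 5, 6, 7, 8, 12, 13}
((B \ ((C ∪ D) △ A)) ∪ C) ∩ A = {5, 6, 8, 12, 13}
D ∪ (((B \ ((C ∪ D) △ A)) ∪ C) ∩ A) = {2, 3, 4, 5, 6, 8, 10, 12, 13, 14}

{2, 3, 4, 5, 6, 8, 10, 12, 13, 14}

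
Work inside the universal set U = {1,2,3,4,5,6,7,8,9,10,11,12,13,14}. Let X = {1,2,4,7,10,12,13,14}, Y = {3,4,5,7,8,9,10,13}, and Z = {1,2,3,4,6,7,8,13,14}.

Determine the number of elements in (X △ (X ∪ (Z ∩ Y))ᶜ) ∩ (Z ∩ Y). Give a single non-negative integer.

3

Z ∩ Y = {3,4,7,8,13}
X ∪ (Z ∩ Y) = {1,2,3,4,7,8,10,12,13,14}
(X ∪ (Z ∩ Y))ᶜ = {5,6,9,11}
X △ (X ∪ (Z ∩ Y))ᶜ = {1,2,4,5,6,7,9,10,11,12,13,14}
(X △ (X ∪ (Z ∩ Y))ᶜ) ∩ (Z ∩ Y) = {4,7,13}
|(X △ (X ∪ (Z ∩ Y))ᶜ) ∩ (Z ∩ Y)| = 3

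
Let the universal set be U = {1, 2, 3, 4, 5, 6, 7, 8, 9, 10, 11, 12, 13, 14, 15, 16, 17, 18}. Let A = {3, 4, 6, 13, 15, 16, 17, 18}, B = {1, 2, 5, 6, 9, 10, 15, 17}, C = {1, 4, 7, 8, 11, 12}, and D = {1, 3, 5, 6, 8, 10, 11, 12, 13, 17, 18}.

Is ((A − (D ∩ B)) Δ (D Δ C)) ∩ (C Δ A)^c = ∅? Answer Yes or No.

D ∩ B = {1, 5, 6, 10, 17}
A − (D ∩ B) = {3, 4, 13, 15, 16, 18}
D Δ C = {3, 4, 5, 6, 7, 10, 13, 17, 18}
(A − (D ∩ B)) Δ (D Δ C) = {5, 6, 7, 10, 15, 16, 17}
C Δ A = {1, 3, 6, 7, 8, 11, 12, 13, 15, 16, 17, 18}
(C Δ A)^c = {2, 4, 5, 9, 10, 14}
5 lies in both, so they are not disjoint.

No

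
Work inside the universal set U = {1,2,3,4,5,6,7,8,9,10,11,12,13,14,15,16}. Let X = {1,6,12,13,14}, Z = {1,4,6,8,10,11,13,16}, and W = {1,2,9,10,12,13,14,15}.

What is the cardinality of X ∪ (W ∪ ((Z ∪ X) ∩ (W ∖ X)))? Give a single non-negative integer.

Z ∪ X = {1,4,6,8,10,11,12,13,14,16}
W ∖ X = {2,9,10,15}
(Z ∪ X) ∩ (W ∖ X) = {10}
W ∪ ((Z ∪ X) ∩ (W ∖ X)) = {1,2,9,10,12,13,14,15}
X ∪ (W ∪ ((Z ∪ X) ∩ (W ∖ X))) = {1,2,6,9,10,12,13,14,15}
|X ∪ (W ∪ ((Z ∪ X) ∩ (W ∖ X)))| = 9

9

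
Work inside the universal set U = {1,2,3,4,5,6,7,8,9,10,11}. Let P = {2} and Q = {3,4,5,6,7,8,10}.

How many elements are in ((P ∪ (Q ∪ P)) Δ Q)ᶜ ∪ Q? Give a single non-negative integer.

10

Q ∪ P = {2,3,4,5,6,7,8,10}
P ∪ (Q ∪ P) = {2,3,4,5,6,7,8,10}
(P ∪ (Q ∪ P)) Δ Q = {2}
((P ∪ (Q ∪ P)) Δ Q)ᶜ = {1,3,4,5,6,7,8,9,10,11}
((P ∪ (Q ∪ P)) Δ Q)ᶜ ∪ Q = {1,3,4,5,6,7,8,9,10,11}
|((P ∪ (Q ∪ P)) Δ Q)ᶜ ∪ Q| = 10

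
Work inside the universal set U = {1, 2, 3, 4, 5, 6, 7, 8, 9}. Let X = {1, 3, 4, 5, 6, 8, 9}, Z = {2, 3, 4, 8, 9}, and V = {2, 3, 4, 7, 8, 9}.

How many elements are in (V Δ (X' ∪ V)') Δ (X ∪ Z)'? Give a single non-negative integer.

X' = {2, 7}
X' ∪ V = {2, 3, 4, 7, 8, 9}
(X' ∪ V)' = {1, 5, 6}
V Δ (X' ∪ V)' = {1, 2, 3, 4, 5, 6, 7, 8, 9}
X ∪ Z = {1, 2, 3, 4, 5, 6, 8, 9}
(X ∪ Z)' = {7}
(V Δ (X' ∪ V)') Δ (X ∪ Z)' = {1, 2, 3, 4, 5, 6, 8, 9}
|(V Δ (X' ∪ V)') Δ (X ∪ Z)'| = 8

8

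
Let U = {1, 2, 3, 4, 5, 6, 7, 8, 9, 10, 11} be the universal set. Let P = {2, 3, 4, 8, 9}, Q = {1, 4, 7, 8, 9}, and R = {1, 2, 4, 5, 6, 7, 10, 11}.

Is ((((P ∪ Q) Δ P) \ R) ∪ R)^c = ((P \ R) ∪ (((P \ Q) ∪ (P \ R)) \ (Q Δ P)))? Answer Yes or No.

P ∪ Q = {1, 2, 3, 4, 7, 8, 9}
(P ∪ Q) Δ P = {1, 7}
((P ∪ Q) Δ P) \ R = {}
(((P ∪ Q) Δ P) \ R) ∪ R = {1, 2, 4, 5, 6, 7, 10, 11}
((((P ∪ Q) Δ P) \ R) ∪ R)^c = {3, 8, 9}
P \ R = {3, 8, 9}
P \ Q = {2, 3}
(P \ Q) ∪ (P \ R) = {2, 3, 8, 9}
Q Δ P = {1, 2, 3, 7}
((P \ Q) ∪ (P \ R)) \ (Q Δ P) = {8, 9}
(P \ R) ∪ (((P \ Q) ∪ (P \ R)) \ (Q Δ P)) = {3, 8, 9}
Both equal {3, 8, 9}, so ((((P ∪ Q) Δ P) \ R) ∪ R)^c = (P \ R) ∪ (((P \ Q) ∪ (P \ R)) \ (Q Δ P)).

Yes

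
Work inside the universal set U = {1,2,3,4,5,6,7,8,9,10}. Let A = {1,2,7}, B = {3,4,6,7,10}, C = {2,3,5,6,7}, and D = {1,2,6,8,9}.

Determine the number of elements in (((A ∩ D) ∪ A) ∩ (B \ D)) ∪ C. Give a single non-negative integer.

A ∩ D = {1,2}
(A ∩ D) ∪ A = {1,2,7}
B \ D = {3,4,7,10}
((A ∩ D) ∪ A) ∩ (B \ D) = {7}
(((A ∩ D) ∪ A) ∩ (B \ D)) ∪ C = {2,3,5,6,7}
|(((A ∩ D) ∪ A) ∩ (B \ D)) ∪ C| = 5

5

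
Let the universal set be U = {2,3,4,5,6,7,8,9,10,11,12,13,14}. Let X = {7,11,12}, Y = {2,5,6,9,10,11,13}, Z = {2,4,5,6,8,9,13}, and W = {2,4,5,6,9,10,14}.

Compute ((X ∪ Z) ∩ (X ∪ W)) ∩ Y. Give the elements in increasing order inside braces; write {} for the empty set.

X ∪ Z = {2,4,5,6,7,8,9,11,12,13}
X ∪ W = {2,4,5,6,7,9,10,11,12,14}
(X ∪ Z) ∩ (X ∪ W) = {2,4,5,6,7,9,11,12}
((X ∪ Z) ∩ (X ∪ W)) ∩ Y = {2,5,6,9,11}

{2,5,6,9,11}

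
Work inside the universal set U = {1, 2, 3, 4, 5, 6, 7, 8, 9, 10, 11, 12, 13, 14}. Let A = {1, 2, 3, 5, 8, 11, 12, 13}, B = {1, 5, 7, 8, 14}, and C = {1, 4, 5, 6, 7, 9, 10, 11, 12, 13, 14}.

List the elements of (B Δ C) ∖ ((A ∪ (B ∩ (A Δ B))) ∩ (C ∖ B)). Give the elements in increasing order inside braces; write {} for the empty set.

{4, 6, 8, 9, 10}

B Δ C = {4, 6, 8, 9, 10, 11, 12, 13}
A Δ B = {2, 3, 7, 11, 12, 13, 14}
B ∩ (A Δ B) = {7, 14}
A ∪ (B ∩ (A Δ B)) = {1, 2, 3, 5, 7, 8, 11, 12, 13, 14}
C ∖ B = {4, 6, 9, 10, 11, 12, 13}
(A ∪ (B ∩ (A Δ B))) ∩ (C ∖ B) = {11, 12, 13}
(B Δ C) ∖ ((A ∪ (B ∩ (A Δ B))) ∩ (C ∖ B)) = {4, 6, 8, 9, 10}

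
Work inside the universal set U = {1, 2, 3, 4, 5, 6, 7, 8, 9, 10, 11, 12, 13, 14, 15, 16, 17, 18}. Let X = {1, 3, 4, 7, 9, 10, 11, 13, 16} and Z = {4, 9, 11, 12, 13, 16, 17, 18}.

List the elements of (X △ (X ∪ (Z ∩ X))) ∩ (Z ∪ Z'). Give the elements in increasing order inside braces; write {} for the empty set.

{}

Z ∩ X = {4, 9, 11, 13, 16}
X ∪ (Z ∩ X) = {1, 3, 4, 7, 9, 10, 11, 13, 16}
X △ (X ∪ (Z ∩ X)) = {}
Z' = {1, 2, 3, 5, 6, 7, 8, 10, 14, 15}
Z ∪ Z' = {1, 2, 3, 4, 5, 6, 7, 8, 9, 10, 11, 12, 13, 14, 15, 16, 17, 18}
(X △ (X ∪ (Z ∩ X))) ∩ (Z ∪ Z') = {}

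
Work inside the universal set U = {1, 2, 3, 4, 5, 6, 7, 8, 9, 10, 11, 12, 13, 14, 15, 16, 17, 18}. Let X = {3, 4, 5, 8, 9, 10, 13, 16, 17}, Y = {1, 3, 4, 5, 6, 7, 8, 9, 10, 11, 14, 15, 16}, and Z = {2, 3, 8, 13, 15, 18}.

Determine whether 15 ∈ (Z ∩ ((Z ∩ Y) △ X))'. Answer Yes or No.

15 ∈ Z and 15 ∈ Y, so 15 ∈ Z ∩ Y
15 ∈ (Z ∩ Y) and 15 ∉ X, so 15 ∈ (Z ∩ Y) △ X
15 ∈ Z and 15 ∈ ((Z ∩ Y) △ X), so 15 ∈ Z ∩ ((Z ∩ Y) △ X)
15 ∉ (Z ∩ ((Z ∩ Y) △ X))' since 15 ∈ (Z ∩ ((Z ∩ Y) △ X))

No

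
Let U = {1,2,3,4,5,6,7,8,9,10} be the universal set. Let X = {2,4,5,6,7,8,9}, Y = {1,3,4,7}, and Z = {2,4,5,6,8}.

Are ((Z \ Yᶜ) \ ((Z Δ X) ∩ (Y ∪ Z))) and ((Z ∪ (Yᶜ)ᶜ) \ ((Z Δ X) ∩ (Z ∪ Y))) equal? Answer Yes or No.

Yᶜ = {2,5,6,8,9,10}
Z \ Yᶜ = {4}
Z Δ X = {7,9}
Y ∪ Z = {1,2,3,4,5,6,7,8}
(Z Δ X) ∩ (Y ∪ Z) = {7}
(Z \ Yᶜ) \ ((Z Δ X) ∩ (Y ∪ Z)) = {4}
(Yᶜ)ᶜ = {1,3,4,7}
Z ∪ (Yᶜ)ᶜ = {1,2,3,4,5,6,7,8}
Z ∪ Y = {1,2,3,4,5,6,7,8}
(Z Δ X) ∩ (Z ∪ Y) = {7}
(Z ∪ (Yᶜ)ᶜ) \ ((Z Δ X) ∩ (Z ∪ Y)) = {1,2,3,4,5,6,8}
1 ∈ (Z ∪ (Yᶜ)ᶜ) \ ((Z Δ X) ∩ (Z ∪ Y)) but 1 ∉ (Z \ Yᶜ) \ ((Z Δ X) ∩ (Y ∪ Z)), so they differ.

No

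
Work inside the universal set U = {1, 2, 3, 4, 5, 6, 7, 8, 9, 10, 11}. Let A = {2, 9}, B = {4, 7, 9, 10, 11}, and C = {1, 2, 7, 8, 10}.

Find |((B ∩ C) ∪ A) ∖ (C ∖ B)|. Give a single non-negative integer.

3

B ∩ C = {7, 10}
(B ∩ C) ∪ A = {2, 7, 9, 10}
C ∖ B = {1, 2, 8}
((B ∩ C) ∪ A) ∖ (C ∖ B) = {7, 9, 10}
|((B ∩ C) ∪ A) ∖ (C ∖ B)| = 3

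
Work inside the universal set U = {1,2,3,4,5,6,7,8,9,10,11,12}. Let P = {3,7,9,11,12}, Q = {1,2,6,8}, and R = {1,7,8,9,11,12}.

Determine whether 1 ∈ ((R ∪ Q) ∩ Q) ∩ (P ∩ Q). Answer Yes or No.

No

1 ∈ R and 1 ∈ Q, so 1 ∈ R ∪ Q
1 ∈ (R ∪ Q) and 1 ∈ Q, so 1 ∈ (R ∪ Q) ∩ Q
1 ∉ P and 1 ∈ Q, so 1 ∉ P ∩ Q
1 ∈ ((R ∪ Q) ∩ Q) and 1 ∉ (P ∩ Q), so 1 ∉ ((R ∪ Q) ∩ Q) ∩ (P ∩ Q)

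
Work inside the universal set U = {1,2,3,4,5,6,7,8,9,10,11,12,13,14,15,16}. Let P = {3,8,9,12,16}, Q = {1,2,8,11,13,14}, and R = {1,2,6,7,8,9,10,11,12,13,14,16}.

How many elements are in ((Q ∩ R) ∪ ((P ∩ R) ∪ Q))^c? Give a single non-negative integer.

Q ∩ R = {1,2,8,11,13,14}
P ∩ R = {8,9,12,16}
(P ∩ R) ∪ Q = {1,2,8,9,11,12,13,14,16}
(Q ∩ R) ∪ ((P ∩ R) ∪ Q) = {1,2,8,9,11,12,13,14,16}
((Q ∩ R) ∪ ((P ∩ R) ∪ Q))^c = {3,4,5,6,7,10,15}
|((Q ∩ R) ∪ ((P ∩ R) ∪ Q))^c| = 7

7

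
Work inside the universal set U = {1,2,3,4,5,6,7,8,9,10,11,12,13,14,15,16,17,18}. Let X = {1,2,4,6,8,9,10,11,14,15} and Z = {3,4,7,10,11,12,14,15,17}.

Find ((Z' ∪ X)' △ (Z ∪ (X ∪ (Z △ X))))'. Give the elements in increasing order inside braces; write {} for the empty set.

Z' = {1,2,5,6,8,9,13,16,18}
Z' ∪ X = {1,2,4,5,6,8,9,10,11,13,14,15,16,18}
(Z' ∪ X)' = {3,7,12,17}
Z △ X = {1,2,3,6,7,8,9,12,17}
X ∪ (Z △ X) = {1,2,3,4,6,7,8,9,10,11,12,14,15,17}
Z ∪ (X ∪ (Z △ X)) = {1,2,3,4,6,7,8,9,10,11,12,14,15,17}
(Z' ∪ X)' △ (Z ∪ (X ∪ (Z △ X))) = {1,2,4,6,8,9,10,11,14,15}
((Z' ∪ X)' △ (Z ∪ (X ∪ (Z △ X))))' = {3,5,7,12,13,16,17,18}

{3,5,7,12,13,16,17,18}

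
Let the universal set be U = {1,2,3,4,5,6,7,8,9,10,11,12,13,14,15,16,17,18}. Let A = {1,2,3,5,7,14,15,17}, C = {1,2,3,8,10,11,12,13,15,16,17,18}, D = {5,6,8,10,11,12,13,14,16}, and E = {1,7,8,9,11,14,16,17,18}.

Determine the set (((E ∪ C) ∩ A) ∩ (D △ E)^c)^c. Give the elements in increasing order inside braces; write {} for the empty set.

{1,4,5,6,7,8,9,10,11,12,13,16,17,18}

E ∪ C = {1,2,3,7,8,9,10,11,12,13,14,15,16,17,18}
(E ∪ C) ∩ A = {1,2,3,7,14,15,17}
D △ E = {1,5,6,7,9,10,12,13,17,18}
(D △ E)^c = {2,3,4,8,11,14,15,16}
((E ∪ C) ∩ A) ∩ (D △ E)^c = {2,3,14,15}
(((E ∪ C) ∩ A) ∩ (D △ E)^c)^c = {1,4,5,6,7,8,9,10,11,12,13,16,17,18}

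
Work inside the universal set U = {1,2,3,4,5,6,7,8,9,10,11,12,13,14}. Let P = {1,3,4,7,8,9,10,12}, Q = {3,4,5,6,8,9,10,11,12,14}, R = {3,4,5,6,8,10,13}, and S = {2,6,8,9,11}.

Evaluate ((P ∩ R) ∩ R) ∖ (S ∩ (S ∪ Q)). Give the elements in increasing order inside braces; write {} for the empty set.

{3,4,10}

P ∩ R = {3,4,8,10}
(P ∩ R) ∩ R = {3,4,8,10}
S ∪ Q = {2,3,4,5,6,8,9,10,11,12,14}
S ∩ (S ∪ Q) = {2,6,8,9,11}
((P ∩ R) ∩ R) ∖ (S ∩ (S ∪ Q)) = {3,4,10}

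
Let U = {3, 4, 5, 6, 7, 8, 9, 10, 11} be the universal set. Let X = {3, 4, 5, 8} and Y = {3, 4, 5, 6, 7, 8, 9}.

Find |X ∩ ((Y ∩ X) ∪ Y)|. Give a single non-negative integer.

4

Y ∩ X = {3, 4, 5, 8}
(Y ∩ X) ∪ Y = {3, 4, 5, 6, 7, 8, 9}
X ∩ ((Y ∩ X) ∪ Y) = {3, 4, 5, 8}
|X ∩ ((Y ∩ X) ∪ Y)| = 4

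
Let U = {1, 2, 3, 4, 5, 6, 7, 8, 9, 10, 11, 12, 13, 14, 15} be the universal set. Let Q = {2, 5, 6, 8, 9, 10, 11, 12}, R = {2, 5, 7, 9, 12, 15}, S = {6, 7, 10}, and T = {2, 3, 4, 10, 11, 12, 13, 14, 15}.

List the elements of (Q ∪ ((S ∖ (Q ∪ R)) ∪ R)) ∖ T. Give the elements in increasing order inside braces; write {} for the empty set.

{5, 6, 7, 8, 9}

Q ∪ R = {2, 5, 6, 7, 8, 9, 10, 11, 12, 15}
S ∖ (Q ∪ R) = {}
(S ∖ (Q ∪ R)) ∪ R = {2, 5, 7, 9, 12, 15}
Q ∪ ((S ∖ (Q ∪ R)) ∪ R) = {2, 5, 6, 7, 8, 9, 10, 11, 12, 15}
(Q ∪ ((S ∖ (Q ∪ R)) ∪ R)) ∖ T = {5, 6, 7, 8, 9}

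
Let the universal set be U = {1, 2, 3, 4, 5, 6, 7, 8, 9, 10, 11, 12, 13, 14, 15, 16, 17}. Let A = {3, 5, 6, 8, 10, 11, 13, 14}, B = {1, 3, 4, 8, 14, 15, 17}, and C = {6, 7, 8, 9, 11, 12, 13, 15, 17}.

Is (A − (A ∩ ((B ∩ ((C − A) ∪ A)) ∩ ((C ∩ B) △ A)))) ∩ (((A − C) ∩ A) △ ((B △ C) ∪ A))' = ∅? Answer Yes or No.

No

C − A = {7, 9, 12, 15, 17}
(C − A) ∪ A = {3, 5, 6, 7, 8, 9, 10, 11, 12, 13, 14, 15, 17}
B ∩ ((C − A) ∪ A) = {3, 8, 14, 15, 17}
C ∩ B = {8, 15, 17}
(C ∩ B) △ A = {3, 5, 6, 10, 11, 13, 14, 15, 17}
(B ∩ ((C − A) ∪ A)) ∩ ((C ∩ B) △ A) = {3, 14, 15, 17}
A ∩ ((B ∩ ((C − A) ∪ A)) ∩ ((C ∩ B) △ A)) = {3, 14}
A − (A ∩ ((B ∩ ((C − A) ∪ A)) ∩ ((C ∩ B) △ A))) = {5, 6, 8, 10, 11, 13}
A − C = {3, 5, 10, 14}
(A − C) ∩ A = {3, 5, 10, 14}
B △ C = {1, 3, 4, 6, 7, 9, 11, 12, 13, 14}
(B △ C) ∪ A = {1, 3, 4, 5, 6, 7, 8, 9, 10, 11, 12, 13, 14}
((A − C) ∩ A) △ ((B △ C) ∪ A) = {1, 4, 6, 7, 8, 9, 11, 12, 13}
(((A − C) ∩ A) △ ((B △ C) ∪ A))' = {2, 3, 5, 10, 14, 15, 16, 17}
5 lies in both, so they are not disjoint.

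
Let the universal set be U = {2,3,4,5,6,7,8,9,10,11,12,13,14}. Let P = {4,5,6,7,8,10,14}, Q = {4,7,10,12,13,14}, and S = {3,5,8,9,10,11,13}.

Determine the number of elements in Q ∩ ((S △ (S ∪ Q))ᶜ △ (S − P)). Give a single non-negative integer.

1

S ∪ Q = {3,4,5,7,8,9,10,11,12,13,14}
S △ (S ∪ Q) = {4,7,12,14}
(S △ (S ∪ Q))ᶜ = {2,3,5,6,8,9,10,11,13}
S − P = {3,9,11,13}
(S △ (S ∪ Q))ᶜ △ (S − P) = {2,5,6,8,10}
Q ∩ ((S △ (S ∪ Q))ᶜ △ (S − P)) = {10}
|Q ∩ ((S △ (S ∪ Q))ᶜ △ (S − P))| = 1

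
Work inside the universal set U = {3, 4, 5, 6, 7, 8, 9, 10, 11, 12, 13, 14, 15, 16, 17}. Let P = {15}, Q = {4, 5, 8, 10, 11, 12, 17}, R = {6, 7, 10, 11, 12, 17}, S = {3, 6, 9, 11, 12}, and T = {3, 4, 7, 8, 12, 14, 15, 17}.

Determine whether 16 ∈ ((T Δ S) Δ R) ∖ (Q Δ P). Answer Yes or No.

16 ∉ T and 16 ∉ S, so 16 ∉ T Δ S
16 ∉ (T Δ S) and 16 ∉ R, so 16 ∉ (T Δ S) Δ R
16 ∉ Q and 16 ∉ P, so 16 ∉ Q Δ P
16 ∉ ((T Δ S) Δ R) and 16 ∉ (Q Δ P), so 16 ∉ ((T Δ S) Δ R) ∖ (Q Δ P)

No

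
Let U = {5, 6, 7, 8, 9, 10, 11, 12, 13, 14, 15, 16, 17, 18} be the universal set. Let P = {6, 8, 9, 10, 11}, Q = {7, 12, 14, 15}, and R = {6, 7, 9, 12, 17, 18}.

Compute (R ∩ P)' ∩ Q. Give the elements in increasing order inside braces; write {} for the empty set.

{7, 12, 14, 15}

R ∩ P = {6, 9}
(R ∩ P)' = {5, 7, 8, 10, 11, 12, 13, 14, 15, 16, 17, 18}
(R ∩ P)' ∩ Q = {7, 12, 14, 15}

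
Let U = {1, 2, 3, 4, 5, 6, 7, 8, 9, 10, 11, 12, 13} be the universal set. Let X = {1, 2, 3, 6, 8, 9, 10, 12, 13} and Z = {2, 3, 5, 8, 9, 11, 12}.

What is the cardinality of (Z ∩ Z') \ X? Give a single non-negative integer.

Z' = {1, 4, 6, 7, 10, 13}
Z ∩ Z' = {}
(Z ∩ Z') \ X = {}
|(Z ∩ Z') \ X| = 0

0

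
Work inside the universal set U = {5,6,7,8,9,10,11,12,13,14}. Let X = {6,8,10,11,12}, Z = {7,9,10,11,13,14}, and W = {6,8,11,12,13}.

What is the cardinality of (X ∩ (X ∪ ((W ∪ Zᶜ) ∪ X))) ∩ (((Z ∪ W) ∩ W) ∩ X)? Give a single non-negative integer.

4

Zᶜ = {5,6,8,12}
W ∪ Zᶜ = {5,6,8,11,12,13}
(W ∪ Zᶜ) ∪ X = {5,6,8,10,11,12,13}
X ∪ ((W ∪ Zᶜ) ∪ X) = {5,6,8,10,11,12,13}
X ∩ (X ∪ ((W ∪ Zᶜ) ∪ X)) = {6,8,10,11,12}
Z ∪ W = {6,7,8,9,10,11,12,13,14}
(Z ∪ W) ∩ W = {6,8,11,12,13}
((Z ∪ W) ∩ W) ∩ X = {6,8,11,12}
(X ∩ (X ∪ ((W ∪ Zᶜ) ∪ X))) ∩ (((Z ∪ W) ∩ W) ∩ X) = {6,8,11,12}
|(X ∩ (X ∪ ((W ∪ Zᶜ) ∪ X))) ∩ (((Z ∪ W) ∩ W) ∩ X)| = 4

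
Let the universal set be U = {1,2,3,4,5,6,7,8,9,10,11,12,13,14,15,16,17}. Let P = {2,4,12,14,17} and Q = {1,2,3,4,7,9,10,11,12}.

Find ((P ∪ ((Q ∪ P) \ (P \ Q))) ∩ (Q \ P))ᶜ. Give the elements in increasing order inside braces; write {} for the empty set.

{2,4,5,6,8,12,13,14,15,16,17}

Q ∪ P = {1,2,3,4,7,9,10,11,12,14,17}
P \ Q = {14,17}
(Q ∪ P) \ (P \ Q) = {1,2,3,4,7,9,10,11,12}
P ∪ ((Q ∪ P) \ (P \ Q)) = {1,2,3,4,7,9,10,11,12,14,17}
Q \ P = {1,3,7,9,10,11}
(P ∪ ((Q ∪ P) \ (P \ Q))) ∩ (Q \ P) = {1,3,7,9,10,11}
((P ∪ ((Q ∪ P) \ (P \ Q))) ∩ (Q \ P))ᶜ = {2,4,5,6,8,12,13,14,15,16,17}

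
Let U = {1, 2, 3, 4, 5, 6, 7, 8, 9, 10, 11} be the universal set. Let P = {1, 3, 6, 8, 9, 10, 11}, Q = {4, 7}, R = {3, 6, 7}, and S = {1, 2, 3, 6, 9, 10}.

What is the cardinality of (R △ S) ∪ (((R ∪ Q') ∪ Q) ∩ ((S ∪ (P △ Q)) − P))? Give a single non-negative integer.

R △ S = {1, 2, 7, 9, 10}
Q' = {1, 2, 3, 5, 6, 8, 9, 10, 11}
R ∪ Q' = {1, 2, 3, 5, 6, 7, 8, 9, 10, 11}
(R ∪ Q') ∪ Q = {1, 2, 3, 4, 5, 6, 7, 8, 9, 10, 11}
P △ Q = {1, 3, 4, 6, 7, 8, 9, 10, 11}
S ∪ (P △ Q) = {1, 2, 3, 4, 6, 7, 8, 9, 10, 11}
(S ∪ (P △ Q)) − P = {2, 4, 7}
((R ∪ Q') ∪ Q) ∩ ((S ∪ (P △ Q)) − P) = {2, 4, 7}
(R △ S) ∪ (((R ∪ Q') ∪ Q) ∩ ((S ∪ (P △ Q)) − P)) = {1, 2, 4, 7, 9, 10}
|(R △ S) ∪ (((R ∪ Q') ∪ Q) ∩ ((S ∪ (P △ Q)) − P))| = 6

6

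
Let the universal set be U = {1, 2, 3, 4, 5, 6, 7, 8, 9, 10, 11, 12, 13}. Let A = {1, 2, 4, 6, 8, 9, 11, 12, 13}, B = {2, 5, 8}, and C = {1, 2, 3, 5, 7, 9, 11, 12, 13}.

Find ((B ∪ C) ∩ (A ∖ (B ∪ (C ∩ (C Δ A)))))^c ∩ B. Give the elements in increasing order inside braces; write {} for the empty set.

B ∪ C = {1, 2, 3, 5, 7, 8, 9, 11, 12, 13}
C Δ A = {3, 4, 5, 6, 7, 8}
C ∩ (C Δ A) = {3, 5, 7}
B ∪ (C ∩ (C Δ A)) = {2, 3, 5, 7, 8}
A ∖ (B ∪ (C ∩ (C Δ A))) = {1, 4, 6, 9, 11, 12, 13}
(B ∪ C) ∩ (A ∖ (B ∪ (C ∩ (C Δ A)))) = {1, 9, 11, 12, 13}
((B ∪ C) ∩ (A ∖ (B ∪ (C ∩ (C Δ A)))))^c = {2, 3, 4, 5, 6, 7, 8, 10}
((B ∪ C) ∩ (A ∖ (B ∪ (C ∩ (C Δ A)))))^c ∩ B = {2, 5, 8}

{2, 5, 8}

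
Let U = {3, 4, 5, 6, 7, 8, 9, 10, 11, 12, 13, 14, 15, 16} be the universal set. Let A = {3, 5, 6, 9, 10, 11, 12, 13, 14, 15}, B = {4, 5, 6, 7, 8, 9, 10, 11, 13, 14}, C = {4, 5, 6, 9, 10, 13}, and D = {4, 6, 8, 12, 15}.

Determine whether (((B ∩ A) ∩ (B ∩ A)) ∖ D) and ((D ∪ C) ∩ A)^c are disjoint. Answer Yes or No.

No

B ∩ A = {5, 6, 9, 10, 11, 13, 14}
(B ∩ A) ∩ (B ∩ A) = {5, 6, 9, 10, 11, 13, 14}
((B ∩ A) ∩ (B ∩ A)) ∖ D = {5, 9, 10, 11, 13, 14}
D ∪ C = {4, 5, 6, 8, 9, 10, 12, 13, 15}
(D ∪ C) ∩ A = {5, 6, 9, 10, 12, 13, 15}
((D ∪ C) ∩ A)^c = {3, 4, 7, 8, 11, 14, 16}
11 lies in both, so they are not disjoint.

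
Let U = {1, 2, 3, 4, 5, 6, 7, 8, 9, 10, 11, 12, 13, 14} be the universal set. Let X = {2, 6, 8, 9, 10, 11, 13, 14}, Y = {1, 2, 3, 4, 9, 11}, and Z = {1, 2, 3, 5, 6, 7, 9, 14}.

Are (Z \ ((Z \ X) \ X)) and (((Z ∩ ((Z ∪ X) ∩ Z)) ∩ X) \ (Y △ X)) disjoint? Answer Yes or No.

Z \ X = {1, 3, 5, 7}
(Z \ X) \ X = {1, 3, 5, 7}
Z \ ((Z \ X) \ X) = {2, 6, 9, 14}
Z ∪ X = {1, 2, 3, 5, 6, 7, 8, 9, 10, 11, 13, 14}
(Z ∪ X) ∩ Z = {1, 2, 3, 5, 6, 7, 9, 14}
Z ∩ ((Z ∪ X) ∩ Z) = {1, 2, 3, 5, 6, 7, 9, 14}
(Z ∩ ((Z ∪ X) ∩ Z)) ∩ X = {2, 6, 9, 14}
Y △ X = {1, 3, 4, 6, 8, 10, 13, 14}
((Z ∩ ((Z ∪ X) ∩ Z)) ∩ X) \ (Y △ X) = {2, 9}
2 lies in both, so they are not disjoint.

No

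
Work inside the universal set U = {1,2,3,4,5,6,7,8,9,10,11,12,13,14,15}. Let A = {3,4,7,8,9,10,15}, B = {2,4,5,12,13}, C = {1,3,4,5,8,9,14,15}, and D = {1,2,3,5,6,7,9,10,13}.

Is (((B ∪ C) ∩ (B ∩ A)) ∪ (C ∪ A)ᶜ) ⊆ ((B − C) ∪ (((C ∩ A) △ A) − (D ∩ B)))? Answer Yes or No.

No

B ∪ C = {1,2,3,4,5,8,9,12,13,14,15}
B ∩ A = {4}
(B ∪ C) ∩ (B ∩ A) = {4}
C ∪ A = {1,3,4,5,7,8,9,10,14,15}
(C ∪ A)ᶜ = {2,6,11,12,13}
((B ∪ C) ∩ (B ∩ A)) ∪ (C ∪ A)ᶜ = {2,4,6,11,12,13}
B − C = {2,12,13}
C ∩ A = {3,4,8,9,15}
(C ∩ A) △ A = {7,10}
D ∩ B = {2,5,13}
((C ∩ A) △ A) − (D ∩ B) = {7,10}
(B − C) ∪ (((C ∩ A) △ A) − (D ∩ B)) = {2,7,10,12,13}
4 ∈ ((B ∪ C) ∩ (B ∩ A)) ∪ (C ∪ A)ᶜ but 4 ∉ (B − C) ∪ (((C ∩ A) △ A) − (D ∩ B)), so the inclusion fails.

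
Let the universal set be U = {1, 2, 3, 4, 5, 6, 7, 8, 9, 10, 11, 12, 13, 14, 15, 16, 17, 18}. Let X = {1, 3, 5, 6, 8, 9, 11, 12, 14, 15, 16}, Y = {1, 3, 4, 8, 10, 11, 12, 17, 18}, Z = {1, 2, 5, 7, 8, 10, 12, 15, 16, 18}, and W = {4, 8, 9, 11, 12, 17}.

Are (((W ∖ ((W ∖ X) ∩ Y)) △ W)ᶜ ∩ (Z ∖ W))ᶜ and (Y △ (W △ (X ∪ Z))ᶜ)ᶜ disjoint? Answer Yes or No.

No

W ∖ X = {4, 17}
(W ∖ X) ∩ Y = {4, 17}
W ∖ ((W ∖ X) ∩ Y) = {8, 9, 11, 12}
(W ∖ ((W ∖ X) ∩ Y)) △ W = {4, 17}
((W ∖ ((W ∖ X) ∩ Y)) △ W)ᶜ = {1, 2, 3, 5, 6, 7, 8, 9, 10, 11, 12, 13, 14, 15, 16, 18}
Z ∖ W = {1, 2, 5, 7, 10, 15, 16, 18}
((W ∖ ((W ∖ X) ∩ Y)) △ W)ᶜ ∩ (Z ∖ W) = {1, 2, 5, 7, 10, 15, 16, 18}
(((W ∖ ((W ∖ X) ∩ Y)) △ W)ᶜ ∩ (Z ∖ W))ᶜ = {3, 4, 6, 8, 9, 11, 12, 13, 14, 17}
X ∪ Z = {1, 2, 3, 5, 6, 7, 8, 9, 10, 11, 12, 14, 15, 16, 18}
W △ (X ∪ Z) = {1, 2, 3, 4, 5, 6, 7, 10, 14, 15, 16, 17, 18}
(W △ (X ∪ Z))ᶜ = {8, 9, 11, 12, 13}
Y △ (W △ (X ∪ Z))ᶜ = {1, 3, 4, 9, 10, 13, 17, 18}
(Y △ (W △ (X ∪ Z))ᶜ)ᶜ = {2, 5, 6, 7, 8, 11, 12, 14, 15, 16}
6 lies in both, so they are not disjoint.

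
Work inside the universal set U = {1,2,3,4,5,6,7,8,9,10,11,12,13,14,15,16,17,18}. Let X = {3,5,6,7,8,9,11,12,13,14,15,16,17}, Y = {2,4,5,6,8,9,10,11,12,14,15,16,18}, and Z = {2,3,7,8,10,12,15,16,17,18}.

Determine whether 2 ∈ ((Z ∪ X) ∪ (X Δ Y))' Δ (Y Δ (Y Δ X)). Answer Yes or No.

2 ∈ Z and 2 ∉ X, so 2 ∈ Z ∪ X
2 ∉ X and 2 ∈ Y, so 2 ∈ X Δ Y
2 ∈ (Z ∪ X) and 2 ∈ (X Δ Y), so 2 ∈ (Z ∪ X) ∪ (X Δ Y)
2 ∉ ((Z ∪ X) ∪ (X Δ Y))' since 2 ∈ ((Z ∪ X) ∪ (X Δ Y))
2 ∈ Y and 2 ∉ X, so 2 ∈ Y Δ X
2 ∈ Y and 2 ∈ (Y Δ X), so 2 ∉ Y Δ (Y Δ X)
2 ∉ ((Z ∪ X) ∪ (X Δ Y))' and 2 ∉ (Y Δ (Y Δ X)), so 2 ∉ ((Z ∪ X) ∪ (X Δ Y))' Δ (Y Δ (Y Δ X))

No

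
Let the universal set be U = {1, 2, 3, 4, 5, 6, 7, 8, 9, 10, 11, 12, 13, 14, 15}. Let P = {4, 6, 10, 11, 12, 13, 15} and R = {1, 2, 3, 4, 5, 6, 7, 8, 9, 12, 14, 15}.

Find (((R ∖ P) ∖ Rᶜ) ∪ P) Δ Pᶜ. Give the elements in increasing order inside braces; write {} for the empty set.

R ∖ P = {1, 2, 3, 5, 7, 8, 9, 14}
Rᶜ = {10, 11, 13}
(R ∖ P) ∖ Rᶜ = {1, 2, 3, 5, 7, 8, 9, 14}
((R ∖ P) ∖ Rᶜ) ∪ P = {1, 2, 3, 4, 5, 6, 7, 8, 9, 10, 11, 12, 13, 14, 15}
Pᶜ = {1, 2, 3, 5, 7, 8, 9, 14}
(((R ∖ P) ∖ Rᶜ) ∪ P) Δ Pᶜ = {4, 6, 10, 11, 12, 13, 15}

{4, 6, 10, 11, 12, 13, 15}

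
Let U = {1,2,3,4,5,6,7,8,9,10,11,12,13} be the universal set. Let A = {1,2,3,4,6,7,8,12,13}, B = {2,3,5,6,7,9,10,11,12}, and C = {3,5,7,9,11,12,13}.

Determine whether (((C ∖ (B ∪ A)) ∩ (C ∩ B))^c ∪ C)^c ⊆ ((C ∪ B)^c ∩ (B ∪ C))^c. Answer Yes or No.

B ∪ A = {1,2,3,4,5,6,7,8,9,10,11,12,13}
C ∖ (B ∪ A) = {}
C ∩ B = {3,5,7,9,11,12}
(C ∖ (B ∪ A)) ∩ (C ∩ B) = {}
((C ∖ (B ∪ A)) ∩ (C ∩ B))^c = {1,2,3,4,5,6,7,8,9,10,11,12,13}
((C ∖ (B ∪ A)) ∩ (C ∩ B))^c ∪ C = {1,2,3,4,5,6,7,8,9,10,11,12,13}
(((C ∖ (B ∪ A)) ∩ (C ∩ B))^c ∪ C)^c = {}
C ∪ B = {2,3,5,6,7,9,10,11,12,13}
(C ∪ B)^c = {1,4,8}
B ∪ C = {2,3,5,6,7,9,10,11,12,13}
(C ∪ B)^c ∩ (B ∪ C) = {}
((C ∪ B)^c ∩ (B ∪ C))^c = {1,2,3,4,5,6,7,8,9,10,11,12,13}
Every element of {} is in {1,2,3,4,5,6,7,8,9,10,11,12,13}, so (((C ∖ (B ∪ A)) ∩ (C ∩ B))^c ∪ C)^c ⊆ ((C ∪ B)^c ∩ (B ∪ C))^c.

Yes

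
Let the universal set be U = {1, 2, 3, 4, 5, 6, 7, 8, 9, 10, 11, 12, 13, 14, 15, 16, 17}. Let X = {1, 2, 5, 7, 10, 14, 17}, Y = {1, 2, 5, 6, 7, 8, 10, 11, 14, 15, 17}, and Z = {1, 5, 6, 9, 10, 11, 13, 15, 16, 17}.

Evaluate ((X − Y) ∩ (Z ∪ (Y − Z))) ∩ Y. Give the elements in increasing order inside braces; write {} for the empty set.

{}

X − Y = {}
Y − Z = {2, 7, 8, 14}
Z ∪ (Y − Z) = {1, 2, 5, 6, 7, 8, 9, 10, 11, 13, 14, 15, 16, 17}
(X − Y) ∩ (Z ∪ (Y − Z)) = {}
((X − Y) ∩ (Z ∪ (Y − Z))) ∩ Y = {}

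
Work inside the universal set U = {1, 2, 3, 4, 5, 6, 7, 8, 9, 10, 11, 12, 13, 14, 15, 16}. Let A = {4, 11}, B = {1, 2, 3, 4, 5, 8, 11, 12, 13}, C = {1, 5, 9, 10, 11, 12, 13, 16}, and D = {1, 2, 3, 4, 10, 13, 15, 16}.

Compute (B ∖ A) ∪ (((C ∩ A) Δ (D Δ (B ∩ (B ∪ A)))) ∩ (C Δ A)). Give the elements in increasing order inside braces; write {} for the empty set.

B ∖ A = {1, 2, 3, 5, 8, 12, 13}
C ∩ A = {11}
B ∪ A = {1, 2, 3, 4, 5, 8, 11, 12, 13}
B ∩ (B ∪ A) = {1, 2, 3, 4, 5, 8, 11, 12, 13}
D Δ (B ∩ (B ∪ A)) = {5, 8, 10, 11, 12, 15, 16}
(C ∩ A) Δ (D Δ (B ∩ (B ∪ A))) = {5, 8, 10, 12, 15, 16}
C Δ A = {1, 4, 5, 9, 10, 12, 13, 16}
((C ∩ A) Δ (D Δ (B ∩ (B ∪ A)))) ∩ (C Δ A) = {5, 10, 12, 16}
(B ∖ A) ∪ (((C ∩ A) Δ (D Δ (B ∩ (B ∪ A)))) ∩ (C Δ A)) = {1, 2, 3, 5, 8, 10, 12, 13, 16}

{1, 2, 3, 5, 8, 10, 12, 13, 16}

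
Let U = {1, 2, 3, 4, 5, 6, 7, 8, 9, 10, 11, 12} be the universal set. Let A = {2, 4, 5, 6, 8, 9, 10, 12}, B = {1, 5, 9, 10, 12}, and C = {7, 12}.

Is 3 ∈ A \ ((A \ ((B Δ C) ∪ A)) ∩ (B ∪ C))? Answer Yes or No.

No

3 ∉ B and 3 ∉ C, so 3 ∉ B Δ C
3 ∉ (B Δ C) and 3 ∉ A, so 3 ∉ (B Δ C) ∪ A
3 ∉ A and 3 ∉ ((B Δ C) ∪ A), so 3 ∉ A \ ((B Δ C) ∪ A)
3 ∉ B and 3 ∉ C, so 3 ∉ B ∪ C
3 ∉ (A \ ((B Δ C) ∪ A)) and 3 ∉ (B ∪ C), so 3 ∉ (A \ ((B Δ C) ∪ A)) ∩ (B ∪ C)
3 ∉ A and 3 ∉ ((A \ ((B Δ C) ∪ A)) ∩ (B ∪ C)), so 3 ∉ A \ ((A \ ((B Δ C) ∪ A)) ∩ (B ∪ C))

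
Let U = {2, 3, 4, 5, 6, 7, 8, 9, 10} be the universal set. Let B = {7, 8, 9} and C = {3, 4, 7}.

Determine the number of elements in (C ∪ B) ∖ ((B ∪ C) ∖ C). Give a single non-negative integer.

C ∪ B = {3, 4, 7, 8, 9}
B ∪ C = {3, 4, 7, 8, 9}
(B ∪ C) ∖ C = {8, 9}
(C ∪ B) ∖ ((B ∪ C) ∖ C) = {3, 4, 7}
|(C ∪ B) ∖ ((B ∪ C) ∖ C)| = 3

3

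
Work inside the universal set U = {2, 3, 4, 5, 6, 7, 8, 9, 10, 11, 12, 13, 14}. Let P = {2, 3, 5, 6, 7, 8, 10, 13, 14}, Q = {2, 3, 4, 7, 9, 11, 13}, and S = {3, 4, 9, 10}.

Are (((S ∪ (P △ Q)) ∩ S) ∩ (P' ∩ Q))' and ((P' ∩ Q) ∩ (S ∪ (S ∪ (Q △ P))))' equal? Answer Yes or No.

No

P △ Q = {4, 5, 6, 8, 9, 10, 11, 14}
S ∪ (P △ Q) = {3, 4, 5, 6, 8, 9, 10, 11, 14}
(S ∪ (P △ Q)) ∩ S = {3, 4, 9, 10}
P' = {4, 9, 11, 12}
P' ∩ Q = {4, 9, 11}
((S ∪ (P △ Q)) ∩ S) ∩ (P' ∩ Q) = {4, 9}
(((S ∪ (P △ Q)) ∩ S) ∩ (P' ∩ Q))' = {2, 3, 5, 6, 7, 8, 10, 11, 12, 13, 14}
Q △ P = {4, 5, 6, 8, 9, 10, 11, 14}
S ∪ (Q △ P) = {3, 4, 5, 6, 8, 9, 10, 11, 14}
S ∪ (S ∪ (Q △ P)) = {3, 4, 5, 6, 8, 9, 10, 11, 14}
(P' ∩ Q) ∩ (S ∪ (S ∪ (Q △ P))) = {4, 9, 11}
((P' ∩ Q) ∩ (S ∪ (S ∪ (Q △ P))))' = {2, 3, 5, 6, 7, 8, 10, 12, 13, 14}
11 ∈ (((S ∪ (P △ Q)) ∩ S) ∩ (P' ∩ Q))' but 11 ∉ ((P' ∩ Q) ∩ (S ∪ (S ∪ (Q △ P))))', so they differ.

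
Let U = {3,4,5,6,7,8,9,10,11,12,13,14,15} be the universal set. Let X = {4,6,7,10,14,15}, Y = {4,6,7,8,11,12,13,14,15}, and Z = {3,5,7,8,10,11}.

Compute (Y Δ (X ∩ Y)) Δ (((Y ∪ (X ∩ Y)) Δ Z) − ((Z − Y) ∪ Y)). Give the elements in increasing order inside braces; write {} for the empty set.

X ∩ Y = {4,6,7,14,15}
Y Δ (X ∩ Y) = {8,11,12,13}
Y ∪ (X ∩ Y) = {4,6,7,8,11,12,13,14,15}
(Y ∪ (X ∩ Y)) Δ Z = {3,4,5,6,10,12,13,14,15}
Z − Y = {3,5,10}
(Z − Y) ∪ Y = {3,4,5,6,7,8,10,11,12,13,14,15}
((Y ∪ (X ∩ Y)) Δ Z) − ((Z − Y) ∪ Y) = {}
(Y Δ (X ∩ Y)) Δ (((Y ∪ (X ∩ Y)) Δ Z) − ((Z − Y) ∪ Y)) = {8,11,12,13}

{8,11,12,13}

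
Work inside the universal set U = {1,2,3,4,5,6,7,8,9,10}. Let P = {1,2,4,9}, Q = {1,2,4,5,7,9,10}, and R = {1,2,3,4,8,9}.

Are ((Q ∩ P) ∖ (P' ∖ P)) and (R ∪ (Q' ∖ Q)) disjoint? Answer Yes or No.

No

Q ∩ P = {1,2,4,9}
P' = {3,5,6,7,8,10}
P' ∖ P = {3,5,6,7,8,10}
(Q ∩ P) ∖ (P' ∖ P) = {1,2,4,9}
Q' = {3,6,8}
Q' ∖ Q = {3,6,8}
R ∪ (Q' ∖ Q) = {1,2,3,4,6,8,9}
1 lies in both, so they are not disjoint.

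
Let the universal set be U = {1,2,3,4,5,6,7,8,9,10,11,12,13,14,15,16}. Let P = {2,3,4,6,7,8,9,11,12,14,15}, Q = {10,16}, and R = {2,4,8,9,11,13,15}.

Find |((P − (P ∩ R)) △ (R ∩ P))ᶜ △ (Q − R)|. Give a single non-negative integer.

3

P ∩ R = {2,4,8,9,11,15}
P − (P ∩ R) = {3,6,7,12,14}
R ∩ P = {2,4,8,9,11,15}
(P − (P ∩ R)) △ (R ∩ P) = {2,3,4,6,7,8,9,11,12,14,15}
((P − (P ∩ R)) △ (R ∩ P))ᶜ = {1,5,10,13,16}
Q − R = {10,16}
((P − (P ∩ R)) △ (R ∩ P))ᶜ △ (Q − R) = {1,5,13}
|((P − (P ∩ R)) △ (R ∩ P))ᶜ △ (Q − R)| = 3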